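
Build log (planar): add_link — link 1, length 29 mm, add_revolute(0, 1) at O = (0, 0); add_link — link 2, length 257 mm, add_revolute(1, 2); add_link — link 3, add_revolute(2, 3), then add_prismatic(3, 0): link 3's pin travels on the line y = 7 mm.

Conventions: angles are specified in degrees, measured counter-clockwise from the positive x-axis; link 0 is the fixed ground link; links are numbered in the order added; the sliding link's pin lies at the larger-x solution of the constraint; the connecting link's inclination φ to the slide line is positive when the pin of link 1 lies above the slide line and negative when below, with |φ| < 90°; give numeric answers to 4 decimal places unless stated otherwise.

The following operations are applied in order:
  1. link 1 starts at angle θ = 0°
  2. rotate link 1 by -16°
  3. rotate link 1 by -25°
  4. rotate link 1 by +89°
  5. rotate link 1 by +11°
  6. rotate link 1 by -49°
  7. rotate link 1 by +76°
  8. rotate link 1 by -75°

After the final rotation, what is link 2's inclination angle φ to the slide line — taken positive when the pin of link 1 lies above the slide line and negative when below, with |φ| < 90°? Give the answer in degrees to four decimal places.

geometry: r = 29 mm, L = 257 mm, e = 7 mm; θ starts at 0°
rotate link 1 by -16°: θ ← 0° -16° = -16°
rotate link 1 by -25°: θ ← -16° -25° = -41°
rotate link 1 by +89°: θ ← -41° +89° = 48°
rotate link 1 by +11°: θ ← 48° +11° = 59°
rotate link 1 by -49°: θ ← 59° -49° = 10°
rotate link 1 by +76°: θ ← 10° +76° = 86°
rotate link 1 by -75°: θ ← 86° -75° = 11°
h = r sin θ − e = 5.533461 − 7 = -1.466539
sin φ = h / L = -1.466539 / 257 = -0.00570638
φ = arcsin(-0.00570638) = -0.326953°

-0.3270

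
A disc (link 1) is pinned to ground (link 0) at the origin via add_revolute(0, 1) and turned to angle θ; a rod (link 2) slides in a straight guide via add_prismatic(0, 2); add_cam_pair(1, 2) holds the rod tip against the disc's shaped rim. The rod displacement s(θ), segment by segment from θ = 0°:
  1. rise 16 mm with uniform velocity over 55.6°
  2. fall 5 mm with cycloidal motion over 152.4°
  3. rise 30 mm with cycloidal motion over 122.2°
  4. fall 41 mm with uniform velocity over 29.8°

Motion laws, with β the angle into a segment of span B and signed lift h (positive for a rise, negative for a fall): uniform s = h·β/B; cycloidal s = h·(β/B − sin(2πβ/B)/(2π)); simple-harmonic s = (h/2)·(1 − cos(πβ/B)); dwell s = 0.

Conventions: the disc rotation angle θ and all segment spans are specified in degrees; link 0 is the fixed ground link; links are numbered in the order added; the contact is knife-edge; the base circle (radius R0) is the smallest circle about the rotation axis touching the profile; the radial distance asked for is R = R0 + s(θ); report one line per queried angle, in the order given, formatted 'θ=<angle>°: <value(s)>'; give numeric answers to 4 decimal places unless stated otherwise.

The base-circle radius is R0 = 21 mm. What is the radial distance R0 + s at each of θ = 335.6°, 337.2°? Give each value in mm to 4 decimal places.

segment 1 (0° to 55.6°, uniform, h = 16) is passed completely: s = 0.0000 + (16) = 16.0000
segment 2 (55.6° to 208°, cycloidal, h = -5) is passed completely: s = 16.0000 + (-5) = 11.0000
segment 3 (208° to 330.2°, cycloidal, h = 30) is passed completely: s = 11.0000 + (30) = 41.0000
θ = 335.6° falls in segment 4 (330.2° to 360°, uniform, h = -41): β = 335.6 − 330.2 = 5.4°, B = 29.8°; Δs = -41·5.4/29.8 = -7.4295; s = 41.0000 − 7.4295 = 33.5705
θ = 337.2° falls in segment 4 (330.2° to 360°, uniform, h = -41): β = 337.2 − 330.2 = 7°, B = 29.8°; Δs = -41·7/29.8 = -9.6309; s = 41.0000 − 9.6309 = 31.3691
θ=335.6°: R = R0 + s = 21 + 33.5705 = 54.5705
θ=337.2°: R = R0 + s = 21 + 31.3691 = 52.3691

θ=335.6°: 54.5705
θ=337.2°: 52.3691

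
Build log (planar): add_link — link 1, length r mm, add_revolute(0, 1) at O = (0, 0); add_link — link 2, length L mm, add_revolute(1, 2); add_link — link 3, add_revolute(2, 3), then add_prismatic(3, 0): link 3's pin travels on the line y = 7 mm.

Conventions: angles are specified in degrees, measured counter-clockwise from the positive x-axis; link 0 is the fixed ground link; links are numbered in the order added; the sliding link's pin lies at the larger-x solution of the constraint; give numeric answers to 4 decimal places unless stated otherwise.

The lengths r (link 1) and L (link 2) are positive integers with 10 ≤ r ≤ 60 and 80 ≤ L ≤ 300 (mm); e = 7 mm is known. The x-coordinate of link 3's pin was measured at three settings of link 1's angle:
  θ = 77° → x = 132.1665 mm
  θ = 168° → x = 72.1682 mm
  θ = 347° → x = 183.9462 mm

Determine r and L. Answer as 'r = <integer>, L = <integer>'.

constraint per measurement: (x − r cos θ)² + (r sin θ − e)² = L²
subtracting the θ₁ and θ₂ equations cancels the r² and L² terms:
r = (x₁² − x₂²) / (2[(x₁cos θ₁ + e sin θ₁) − (x₂cos θ₂ + e sin θ₂)]) = 58.0000 → r = 58
L² = (x₁ − r cos θ₁)² + (r sin θ₁ − e)² = 16641.0000 → L = 129.0000 → L = 129
check at θ₃=347°: x = 183.9462 (printed 183.9462) ✓

r = 58, L = 129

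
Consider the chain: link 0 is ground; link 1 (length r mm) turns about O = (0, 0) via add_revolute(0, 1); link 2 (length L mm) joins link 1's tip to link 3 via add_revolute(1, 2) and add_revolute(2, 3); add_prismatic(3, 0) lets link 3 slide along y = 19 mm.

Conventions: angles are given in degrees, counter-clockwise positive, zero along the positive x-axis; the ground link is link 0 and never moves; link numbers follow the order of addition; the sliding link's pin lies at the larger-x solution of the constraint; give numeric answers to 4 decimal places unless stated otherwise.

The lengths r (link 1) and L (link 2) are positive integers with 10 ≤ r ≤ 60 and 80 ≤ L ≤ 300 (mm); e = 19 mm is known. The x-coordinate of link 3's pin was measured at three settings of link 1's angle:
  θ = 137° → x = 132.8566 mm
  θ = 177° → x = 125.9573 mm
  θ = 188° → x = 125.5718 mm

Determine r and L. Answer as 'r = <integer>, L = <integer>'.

constraint per measurement: (x − r cos θ)² + (r sin θ − e)² = L²
subtracting the θ₁ and θ₂ equations cancels the r² and L² terms:
r = (x₁² − x₂²) / (2[(x₁cos θ₁ + e sin θ₁) − (x₂cos θ₂ + e sin θ₂)]) = 21.9997 → r = 22
L² = (x₁ − r cos θ₁)² + (r sin θ₁ − e)² = 22200.9928 → L = 149.0000 → L = 149
check at θ₃=188°: x = 125.5718 (printed 125.5718) ✓

r = 22, L = 149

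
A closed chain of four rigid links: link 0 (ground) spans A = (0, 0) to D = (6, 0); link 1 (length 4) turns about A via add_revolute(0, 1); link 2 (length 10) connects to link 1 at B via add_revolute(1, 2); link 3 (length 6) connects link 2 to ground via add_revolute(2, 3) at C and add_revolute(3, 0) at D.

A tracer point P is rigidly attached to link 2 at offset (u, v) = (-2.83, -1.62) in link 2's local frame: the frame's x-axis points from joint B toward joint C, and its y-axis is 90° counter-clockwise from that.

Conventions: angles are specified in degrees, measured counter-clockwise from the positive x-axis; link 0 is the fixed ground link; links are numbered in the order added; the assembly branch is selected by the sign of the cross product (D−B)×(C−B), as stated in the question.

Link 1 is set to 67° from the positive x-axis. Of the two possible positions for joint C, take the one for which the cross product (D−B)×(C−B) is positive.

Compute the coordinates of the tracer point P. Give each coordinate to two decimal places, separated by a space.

A=(0,0), D=(6.00,0)
B = A + 4.00·(cos67°, sin67°) = (1.5629, 3.6820)
|BD| = 5.7658
circle(B,10.00) ∩ circle(D,6.00): a=8.4328, h=5.3747
  candidates: C₊=(11.4846,2.4329) cross=30.989; C₋=(4.6202,-5.8392) cross=-30.989
  branch + wants cross > 0 → take C=(11.4846,2.4329) (cross=30.989)
ex = (C−B)/|BC| = (0.9922,-0.1249); ey = (0.1249,0.9922)
P = B + -2.83·ex + -1.62·ey = (-1.4473,2.4282)

-1.45 2.43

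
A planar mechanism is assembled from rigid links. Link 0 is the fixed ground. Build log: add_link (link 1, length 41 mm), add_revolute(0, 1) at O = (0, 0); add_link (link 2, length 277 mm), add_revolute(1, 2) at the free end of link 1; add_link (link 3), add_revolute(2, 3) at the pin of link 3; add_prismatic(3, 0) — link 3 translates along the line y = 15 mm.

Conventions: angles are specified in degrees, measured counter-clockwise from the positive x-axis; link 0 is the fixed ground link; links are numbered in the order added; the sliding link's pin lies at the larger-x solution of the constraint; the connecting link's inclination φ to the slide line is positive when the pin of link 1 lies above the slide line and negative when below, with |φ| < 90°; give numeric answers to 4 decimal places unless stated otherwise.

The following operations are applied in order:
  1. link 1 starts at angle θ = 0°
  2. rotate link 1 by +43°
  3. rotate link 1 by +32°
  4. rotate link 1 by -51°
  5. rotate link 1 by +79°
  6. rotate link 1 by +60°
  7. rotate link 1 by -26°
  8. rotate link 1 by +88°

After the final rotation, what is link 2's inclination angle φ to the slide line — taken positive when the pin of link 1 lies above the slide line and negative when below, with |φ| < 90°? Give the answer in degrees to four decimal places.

geometry: r = 41 mm, L = 277 mm, e = 15 mm; θ starts at 0°
rotate link 1 by +43°: θ ← 0° +43° = 43°
rotate link 1 by +32°: θ ← 43° +32° = 75°
rotate link 1 by -51°: θ ← 75° -51° = 24°
rotate link 1 by +79°: θ ← 24° +79° = 103°
rotate link 1 by +60°: θ ← 103° +60° = 163°
rotate link 1 by -26°: θ ← 163° -26° = 137°
rotate link 1 by +88°: θ ← 137° +88° = 225°
h = r sin θ − e = -28.991378 − 15 = -43.991378
sin φ = h / L = -43.991378 / 277 = -0.15881364
φ = arcsin(-0.15881364) = -9.138042°

-9.1380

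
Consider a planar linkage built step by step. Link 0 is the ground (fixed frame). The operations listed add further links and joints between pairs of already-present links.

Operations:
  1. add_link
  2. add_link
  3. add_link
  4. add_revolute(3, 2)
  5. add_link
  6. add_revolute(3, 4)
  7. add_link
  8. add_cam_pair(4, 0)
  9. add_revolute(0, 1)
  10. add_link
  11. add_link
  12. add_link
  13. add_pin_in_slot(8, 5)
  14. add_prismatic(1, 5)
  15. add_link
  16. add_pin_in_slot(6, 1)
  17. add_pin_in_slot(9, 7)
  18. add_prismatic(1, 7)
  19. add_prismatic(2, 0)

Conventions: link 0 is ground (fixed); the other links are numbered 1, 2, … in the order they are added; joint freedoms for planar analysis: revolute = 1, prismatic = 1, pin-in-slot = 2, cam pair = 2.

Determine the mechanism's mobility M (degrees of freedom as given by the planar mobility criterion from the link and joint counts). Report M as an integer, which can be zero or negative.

L=1 J1=0 J2=0
add link → L=2 J1=0 J2=0
add link → L=3 J1=0 J2=0
add link → L=4 J1=0 J2=0
R@3,2 dof=1 J1 → L=4 J1=1 J2=0
add link → L=5 J1=1 J2=0
R@3,4 dof=1 J1 → L=5 J1=2 J2=0
add link → L=6 J1=2 J2=0
C@4,0 dof=2 J2 → L=6 J1=2 J2=1
R@0,1 dof=1 J1 → L=6 J1=3 J2=1
add link → L=7 J1=3 J2=1
add link → L=8 J1=3 J2=1
add link → L=9 J1=3 J2=1
PS@8,5 dof=2 J2 → L=9 J1=3 J2=2
P@1,5 dof=1 J1 → L=9 J1=4 J2=2
add link → L=10 J1=4 J2=2
PS@6,1 dof=2 J2 → L=10 J1=4 J2=3
PS@9,7 dof=2 J2 → L=10 J1=4 J2=4
P@1,7 dof=1 J1 → L=10 J1=5 J2=4
P@2,0 dof=1 J1 → L=10 J1=6 J2=4
M=3(L−1)−2J1−J2=3·9−2·6−4=11

M = 11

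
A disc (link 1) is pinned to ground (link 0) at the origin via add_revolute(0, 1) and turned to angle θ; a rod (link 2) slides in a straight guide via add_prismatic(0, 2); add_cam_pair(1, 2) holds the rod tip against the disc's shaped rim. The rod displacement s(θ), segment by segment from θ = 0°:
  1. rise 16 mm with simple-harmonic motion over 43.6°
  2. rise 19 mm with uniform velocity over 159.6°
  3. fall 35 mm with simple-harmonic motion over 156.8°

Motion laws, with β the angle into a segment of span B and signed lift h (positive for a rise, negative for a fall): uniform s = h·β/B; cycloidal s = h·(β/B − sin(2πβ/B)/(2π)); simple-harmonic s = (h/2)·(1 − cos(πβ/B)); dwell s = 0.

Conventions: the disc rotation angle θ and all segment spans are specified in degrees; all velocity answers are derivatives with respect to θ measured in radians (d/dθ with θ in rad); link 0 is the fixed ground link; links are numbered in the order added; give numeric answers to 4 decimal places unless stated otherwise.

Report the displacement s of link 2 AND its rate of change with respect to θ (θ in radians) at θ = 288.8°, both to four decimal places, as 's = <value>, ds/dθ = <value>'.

segment 1 (0° to 43.6°, simple-harmonic, h = 16) is passed completely: s = 0.0000 + (16) = 16.0000
segment 2 (43.6° to 203.2°, uniform, h = 19) is passed completely: s = 16.0000 + (19) = 35.0000
θ = 288.8° falls in segment 3 (203.2° to 360°, simple-harmonic, h = -35): β = 288.8 − 203.2 = 85.6°, B = 156.8°; Δs = -35/2·(1 − cos(π·0.5459)) = -20.0157; s = 35.0000 − 20.0157 = 14.9843
velocity in seg [203.2°–360°] (simple-harmonic), θ in radians: β = 85.6° = 1.4940 rad, B = 156.8° = 2.7367 rad; ds/dθ = (πh/(2B)) sin(πβ/B) = (π·(-35)/(2·2.7367)) sin(π·0.5459) = -19.880619 mm/rad

s = 14.9843, ds/dθ = -19.8806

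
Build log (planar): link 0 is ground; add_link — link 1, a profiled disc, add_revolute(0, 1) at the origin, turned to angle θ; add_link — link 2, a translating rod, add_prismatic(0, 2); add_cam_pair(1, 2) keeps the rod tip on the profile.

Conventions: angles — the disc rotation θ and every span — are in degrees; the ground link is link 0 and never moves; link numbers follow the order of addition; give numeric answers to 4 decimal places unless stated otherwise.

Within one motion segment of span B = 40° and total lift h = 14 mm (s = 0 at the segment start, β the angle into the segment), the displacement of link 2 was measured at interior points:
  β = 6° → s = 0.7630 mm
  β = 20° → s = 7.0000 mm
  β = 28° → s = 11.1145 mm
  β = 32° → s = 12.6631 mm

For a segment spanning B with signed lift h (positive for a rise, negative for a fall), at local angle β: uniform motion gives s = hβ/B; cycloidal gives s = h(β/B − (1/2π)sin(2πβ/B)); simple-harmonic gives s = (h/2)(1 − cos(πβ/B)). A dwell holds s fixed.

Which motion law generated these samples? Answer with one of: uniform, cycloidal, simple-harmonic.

candidates at β/B = r: uniform s = h·r (linear in β); cycloidal s = h·(r − sin(2πr)/(2π)); simple-harmonic s = (h/2)(1 − cos(πr))
β=6°: printed 0.7630 | uniform 2.1000, cycloidal 0.2974, simple-harmonic 0.7630
β=20°: printed 7.0000 | uniform 7.0000, cycloidal 7.0000, simple-harmonic 7.0000
β=28°: printed 11.1145 | uniform 9.8000, cycloidal 11.9191, simple-harmonic 11.1145
β=32°: printed 12.6631 | uniform 11.2000, cycloidal 13.3191, simple-harmonic 12.6631
only one law matches every sample → simple-harmonic

simple-harmonic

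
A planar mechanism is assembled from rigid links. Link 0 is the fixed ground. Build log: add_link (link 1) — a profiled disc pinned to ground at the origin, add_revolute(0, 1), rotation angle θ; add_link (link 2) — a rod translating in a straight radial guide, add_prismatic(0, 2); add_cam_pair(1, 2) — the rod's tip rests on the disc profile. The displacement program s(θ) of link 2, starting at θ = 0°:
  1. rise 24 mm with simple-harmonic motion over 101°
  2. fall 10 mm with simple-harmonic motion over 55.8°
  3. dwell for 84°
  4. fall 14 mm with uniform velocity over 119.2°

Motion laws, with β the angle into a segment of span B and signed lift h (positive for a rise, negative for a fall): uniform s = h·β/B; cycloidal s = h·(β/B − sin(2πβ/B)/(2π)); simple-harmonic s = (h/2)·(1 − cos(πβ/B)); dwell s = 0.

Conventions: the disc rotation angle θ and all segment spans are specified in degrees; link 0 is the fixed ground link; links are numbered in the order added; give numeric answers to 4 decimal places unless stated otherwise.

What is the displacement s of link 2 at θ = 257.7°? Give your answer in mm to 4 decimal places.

seg 1 [0°–101°] simple-harmonic, h=24: full span → s += 24 → s = 24.0000
seg 2 [101°–156.8°] simple-harmonic, h=-10: full span → s += -10 → s = 14.0000
seg 3 [156.8°–240.8°] dwell: s stays 14.0000
seg 4 [240.8°–360°] uniform, h=-14: θ=257.7° here. β=16.9, B=119.2. -14·16.9/119.2 = -1.9849 → s = 12.0151

12.0151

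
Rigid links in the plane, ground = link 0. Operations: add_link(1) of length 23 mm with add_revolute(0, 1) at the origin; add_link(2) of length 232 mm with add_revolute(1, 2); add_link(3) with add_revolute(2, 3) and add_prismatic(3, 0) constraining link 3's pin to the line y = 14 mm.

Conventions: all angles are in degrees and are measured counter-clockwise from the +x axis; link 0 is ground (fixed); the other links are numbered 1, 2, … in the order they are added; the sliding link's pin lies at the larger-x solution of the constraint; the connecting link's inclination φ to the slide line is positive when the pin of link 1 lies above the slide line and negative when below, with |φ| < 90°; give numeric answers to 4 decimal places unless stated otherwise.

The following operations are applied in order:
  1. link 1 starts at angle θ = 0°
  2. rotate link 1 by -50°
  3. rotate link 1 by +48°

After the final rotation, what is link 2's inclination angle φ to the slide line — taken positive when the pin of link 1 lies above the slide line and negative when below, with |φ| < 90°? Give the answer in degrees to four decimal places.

geometry: r = 23 mm, L = 232 mm, e = 14 mm; θ starts at 0°
rotate link 1 by -50°: θ ← 0° -50° = -50°
rotate link 1 by +48°: θ ← -50° +48° = -2°
h = r sin θ − e = -0.802688 − 14 = -14.802688
sin φ = h / L = -14.802688 / 232 = -0.06380469
φ = arcsin(-0.06380469) = -3.658225°

-3.6582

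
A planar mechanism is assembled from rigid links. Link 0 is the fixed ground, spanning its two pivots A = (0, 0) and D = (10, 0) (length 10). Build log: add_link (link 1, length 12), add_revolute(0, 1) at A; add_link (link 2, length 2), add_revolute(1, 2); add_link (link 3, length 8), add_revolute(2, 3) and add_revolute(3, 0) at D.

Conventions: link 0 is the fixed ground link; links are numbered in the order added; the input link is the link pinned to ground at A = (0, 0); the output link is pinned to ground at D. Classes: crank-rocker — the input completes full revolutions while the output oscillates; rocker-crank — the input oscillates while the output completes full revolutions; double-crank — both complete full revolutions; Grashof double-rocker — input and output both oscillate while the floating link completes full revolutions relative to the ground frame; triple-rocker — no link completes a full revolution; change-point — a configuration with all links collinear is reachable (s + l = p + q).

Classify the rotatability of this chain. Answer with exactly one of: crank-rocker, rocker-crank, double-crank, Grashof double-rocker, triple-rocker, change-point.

lengths: ground=10, input=12, coupler=2, output=8
sorted: s=2 (shortest), l=12 (longest), p+q=18
s + l = 14 vs p + q = 18
s + l < p + q (Grashof) with shortest = coupler link → Grashof double-rocker

Grashof double-rocker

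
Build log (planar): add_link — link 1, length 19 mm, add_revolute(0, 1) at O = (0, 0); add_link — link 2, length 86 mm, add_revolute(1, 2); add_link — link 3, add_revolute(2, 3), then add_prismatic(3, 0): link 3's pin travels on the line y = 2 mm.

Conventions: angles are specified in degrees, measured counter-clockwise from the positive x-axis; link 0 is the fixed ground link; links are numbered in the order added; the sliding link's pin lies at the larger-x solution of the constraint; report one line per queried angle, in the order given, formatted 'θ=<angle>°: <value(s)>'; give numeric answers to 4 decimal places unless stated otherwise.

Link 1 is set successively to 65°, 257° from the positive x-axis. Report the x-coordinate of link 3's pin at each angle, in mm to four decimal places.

geometry: r = 19 mm, L = 86 mm, e = 2 mm
θ=65°: crank pin P = (r cos θ, r sin θ) = (8.029747, 17.219848)
θ=65°: h = r sin θ − e = 17.219848 − 2 = 15.219848
θ=65°: x = r cos θ + √(L² − h²) = 8.029747 + 84.642520 = 92.672267
θ=257°: crank pin P = (r cos θ, r sin θ) = (-4.274070, -18.513031)
θ=257°: h = r sin θ − e = -18.513031 − 2 = -20.513031
θ=257°: x = r cos θ + √(L² − h²) = -4.274070 + 83.517756 = 79.243686

θ=65°: 92.6723
θ=257°: 79.2437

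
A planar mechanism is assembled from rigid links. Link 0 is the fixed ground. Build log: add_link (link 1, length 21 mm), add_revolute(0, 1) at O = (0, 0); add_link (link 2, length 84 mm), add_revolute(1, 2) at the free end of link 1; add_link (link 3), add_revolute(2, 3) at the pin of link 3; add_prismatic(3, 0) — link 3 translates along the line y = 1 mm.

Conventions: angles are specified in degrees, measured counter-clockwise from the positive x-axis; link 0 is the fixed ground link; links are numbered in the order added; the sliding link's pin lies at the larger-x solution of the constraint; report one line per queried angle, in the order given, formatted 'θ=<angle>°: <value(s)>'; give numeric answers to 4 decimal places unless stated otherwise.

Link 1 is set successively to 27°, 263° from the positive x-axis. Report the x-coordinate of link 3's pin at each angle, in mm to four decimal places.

geometry: r = 21 mm, L = 84 mm, e = 1 mm
θ=27°: crank pin P = (r cos θ, r sin θ) = (18.711137, 9.533800)
θ=27°: h = r sin θ − e = 9.533800 − 1 = 8.533800
θ=27°: x = r cos θ + √(L² − h²) = 18.711137 + 83.565389 = 102.276526
θ=263°: crank pin P = (r cos θ, r sin θ) = (-2.559256, -20.843469)
θ=263°: h = r sin θ − e = -20.843469 − 1 = -21.843469
θ=263°: x = r cos θ + √(L² − h²) = -2.559256 + 81.110190 = 78.550933

θ=27°: 102.2765
θ=263°: 78.5509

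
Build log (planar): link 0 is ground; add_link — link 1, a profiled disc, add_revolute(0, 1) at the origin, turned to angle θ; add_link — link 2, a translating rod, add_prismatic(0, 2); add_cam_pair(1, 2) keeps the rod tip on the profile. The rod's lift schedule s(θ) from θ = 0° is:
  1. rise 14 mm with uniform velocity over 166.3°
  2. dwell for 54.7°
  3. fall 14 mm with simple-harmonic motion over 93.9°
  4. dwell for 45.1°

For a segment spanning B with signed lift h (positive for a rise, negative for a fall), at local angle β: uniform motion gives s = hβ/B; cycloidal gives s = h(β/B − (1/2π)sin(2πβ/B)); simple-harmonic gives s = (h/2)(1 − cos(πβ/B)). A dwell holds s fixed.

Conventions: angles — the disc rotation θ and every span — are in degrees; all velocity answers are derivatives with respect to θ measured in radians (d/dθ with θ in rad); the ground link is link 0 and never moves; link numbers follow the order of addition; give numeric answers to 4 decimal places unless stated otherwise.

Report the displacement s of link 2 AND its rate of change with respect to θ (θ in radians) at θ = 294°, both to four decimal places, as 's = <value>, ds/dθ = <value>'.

seg 1 [0°–166.3°] uniform, h=14: full span → s += 14 → s = 14.0000
seg 2 [166.3°–221°] dwell: s stays 14.0000
seg 3 [221°–314.9°] simple-harmonic, h=-14: θ=294° here. β=73, B=93.9. -14/2·(1 − cos(π·0.7774)) = -12.3573 → s = 1.6427
velocity in seg [221°–314.9°] (simple-harmonic), θ in radians: β = 73° = 1.2741 rad, B = 93.9° = 1.6389 rad; ds/dθ = (πh/(2B)) sin(πβ/B) = (π·(-14)/(2·1.6389)) sin(π·0.7774) = -8.636723 mm/rad

s = 1.6427, ds/dθ = -8.6367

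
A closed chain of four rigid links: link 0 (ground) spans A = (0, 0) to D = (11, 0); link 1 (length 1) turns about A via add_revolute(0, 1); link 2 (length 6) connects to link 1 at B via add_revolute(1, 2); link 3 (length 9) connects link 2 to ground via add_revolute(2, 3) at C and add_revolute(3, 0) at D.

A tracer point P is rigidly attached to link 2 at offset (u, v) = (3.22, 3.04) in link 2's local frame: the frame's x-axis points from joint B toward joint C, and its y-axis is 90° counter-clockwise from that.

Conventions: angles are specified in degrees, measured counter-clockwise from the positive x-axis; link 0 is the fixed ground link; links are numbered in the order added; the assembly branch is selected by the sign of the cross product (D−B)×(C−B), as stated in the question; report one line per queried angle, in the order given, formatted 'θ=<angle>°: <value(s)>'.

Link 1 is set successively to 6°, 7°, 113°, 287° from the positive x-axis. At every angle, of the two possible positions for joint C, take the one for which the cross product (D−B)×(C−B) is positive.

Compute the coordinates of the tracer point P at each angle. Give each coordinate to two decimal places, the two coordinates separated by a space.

A=(0,0), D=(11.00,0)
θ=6°: B = A + 1.00·(cos6°, sin6°) = (0.9945, 0.1045)
θ=6°: |BD| = 10.0060
θ=6°: circle(B,6.00) ∩ circle(D,9.00): a=2.7544, h=5.3304
θ=6°:   candidates: C₊=(3.8044,5.4059) cross=53.336; C₋=(3.6931,-5.2544) cross=-53.336
θ=6°:   branch + wants cross > 0 → take C=(3.8044,5.4059) (cross=53.336)
θ=6°: ex = (C−B)/|BC| = (0.4683,0.8836); ey = (-0.8836,0.4683)
θ=6°: P = B + 3.22·ex + 3.04·ey = (-0.1835,4.3733)
θ=7°: B = A + 1.00·(cos7°, sin7°) = (0.9925, 0.1219)
θ=7°: |BD| = 10.0082
θ=7°: circle(B,6.00) ∩ circle(D,9.00): a=2.7559, h=5.3296
θ=7°:   candidates: C₊=(3.8132,5.4175) cross=53.340; C₋=(3.6834,-5.2409) cross=-53.340
θ=7°:   branch + wants cross > 0 → take C=(3.8132,5.4175) (cross=53.340)
θ=7°: ex = (C−B)/|BC| = (0.4701,0.8826); ey = (-0.8826,0.4701)
θ=7°: P = B + 3.22·ex + 3.04·ey = (-0.1768,4.3930)
θ=113°: B = A + 1.00·(cos113°, sin113°) = (-0.3907, 0.9205)
θ=113°: |BD| = 11.4279
θ=113°: circle(B,6.00) ∩ circle(D,9.00): a=3.7451, h=4.6877
θ=113°:   candidates: C₊=(3.7198,5.2913) cross=53.570; C₋=(2.9646,-4.0536) cross=-53.570
θ=113°:   branch + wants cross > 0 → take C=(3.7198,5.2913) (cross=53.570)
θ=113°: ex = (C−B)/|BC| = (0.6851,0.7285); ey = (-0.7285,0.6851)
θ=113°: P = B + 3.22·ex + 3.04·ey = (-0.3993,5.3488)
θ=287°: B = A + 1.00·(cos287°, sin287°) = (0.2924, -0.9563)
θ=287°: |BD| = 10.7502
θ=287°: circle(B,6.00) ∩ circle(D,9.00): a=3.2821, h=5.0227
θ=287°:   candidates: C₊=(3.1147,4.3384) cross=53.995; C₋=(4.0083,-5.6671) cross=-53.995
θ=287°:   branch + wants cross > 0 → take C=(3.1147,4.3384) (cross=53.995)
θ=287°: ex = (C−B)/|BC| = (0.4704,0.8825); ey = (-0.8825,0.4704)
θ=287°: P = B + 3.22·ex + 3.04·ey = (-0.8757,3.3152)

θ=6°: -0.18 4.37
θ=7°: -0.18 4.39
θ=113°: -0.40 5.35
θ=287°: -0.88 3.32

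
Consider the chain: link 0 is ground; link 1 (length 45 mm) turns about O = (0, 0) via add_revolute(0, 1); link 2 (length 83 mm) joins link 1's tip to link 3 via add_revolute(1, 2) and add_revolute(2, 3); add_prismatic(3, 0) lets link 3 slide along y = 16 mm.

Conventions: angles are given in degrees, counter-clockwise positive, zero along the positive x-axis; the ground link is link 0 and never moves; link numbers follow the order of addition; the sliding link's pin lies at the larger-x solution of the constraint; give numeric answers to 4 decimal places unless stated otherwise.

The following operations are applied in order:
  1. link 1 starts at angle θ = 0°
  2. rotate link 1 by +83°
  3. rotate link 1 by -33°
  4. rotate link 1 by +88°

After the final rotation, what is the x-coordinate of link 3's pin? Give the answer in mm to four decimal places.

geometry: r = 45 mm, L = 83 mm, e = 16 mm; θ starts at 0°
rotate link 1 by +83°: θ ← 0° +83° = 83°
rotate link 1 by -33°: θ ← 83° -33° = 50°
rotate link 1 by +88°: θ ← 50° +88° = 138°
crank pin P = (r cos θ, r sin θ) = (-33.441517, 30.110877)
h = r sin θ − e = 30.110877 − 16 = 14.110877
x = r cos θ + √(L² − h²) = -33.441517 + 81.791706 = 48.350189

48.3502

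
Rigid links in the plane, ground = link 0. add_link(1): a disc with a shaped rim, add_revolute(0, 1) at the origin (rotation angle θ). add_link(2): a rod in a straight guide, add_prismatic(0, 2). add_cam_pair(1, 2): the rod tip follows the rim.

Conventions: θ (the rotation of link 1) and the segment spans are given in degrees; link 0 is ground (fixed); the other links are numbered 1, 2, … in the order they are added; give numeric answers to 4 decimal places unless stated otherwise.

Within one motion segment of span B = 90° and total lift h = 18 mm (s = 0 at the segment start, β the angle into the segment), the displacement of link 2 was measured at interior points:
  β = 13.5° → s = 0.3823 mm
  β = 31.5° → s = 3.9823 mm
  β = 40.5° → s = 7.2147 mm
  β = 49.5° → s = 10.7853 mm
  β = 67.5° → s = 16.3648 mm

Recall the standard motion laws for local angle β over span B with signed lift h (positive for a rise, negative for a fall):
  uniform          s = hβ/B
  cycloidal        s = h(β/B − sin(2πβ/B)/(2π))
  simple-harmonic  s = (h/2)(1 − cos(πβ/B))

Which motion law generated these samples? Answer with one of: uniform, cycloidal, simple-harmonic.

candidates at β/B = r: uniform s = h·r (linear in β); cycloidal s = h·(r − sin(2πr)/(2π)); simple-harmonic s = (h/2)(1 − cos(πr))
β=13.5°: printed 0.3823 | uniform 2.7000, cycloidal 0.3823, simple-harmonic 0.9809
β=31.5°: printed 3.9823 | uniform 6.3000, cycloidal 3.9823, simple-harmonic 4.9141
β=40.5°: printed 7.2147 | uniform 8.1000, cycloidal 7.2147, simple-harmonic 7.5921
β=49.5°: printed 10.7853 | uniform 9.9000, cycloidal 10.7853, simple-harmonic 10.4079
β=67.5°: printed 16.3648 | uniform 13.5000, cycloidal 16.3648, simple-harmonic 15.3640
only one law matches every sample → cycloidal

cycloidal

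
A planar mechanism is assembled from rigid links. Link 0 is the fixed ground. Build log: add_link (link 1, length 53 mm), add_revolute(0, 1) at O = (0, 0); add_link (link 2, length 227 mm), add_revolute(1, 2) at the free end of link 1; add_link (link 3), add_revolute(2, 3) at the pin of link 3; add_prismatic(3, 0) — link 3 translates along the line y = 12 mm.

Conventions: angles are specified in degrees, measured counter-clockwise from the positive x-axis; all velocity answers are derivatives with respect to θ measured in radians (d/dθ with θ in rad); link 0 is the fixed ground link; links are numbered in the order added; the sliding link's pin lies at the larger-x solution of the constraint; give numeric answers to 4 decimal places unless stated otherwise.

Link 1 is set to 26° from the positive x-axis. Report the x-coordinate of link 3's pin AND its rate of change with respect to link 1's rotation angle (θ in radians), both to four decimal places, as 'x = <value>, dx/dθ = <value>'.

geometry: r = 53 mm, L = 227 mm, e = 12 mm
crank pin P = (r cos θ, r sin θ) = (47.636084, 23.233671)
h = r sin θ − e = 23.233671 − 12 = 11.233671
x = r cos θ + √(L² − h²) = 47.636084 + 226.721866 = 274.357951
dx/dθ = −r sin θ − h·r cos θ/√(L² − h²) (θ in radians; h = 11.233671) = -25.593955

x = 274.3580, dx/dθ = -25.5940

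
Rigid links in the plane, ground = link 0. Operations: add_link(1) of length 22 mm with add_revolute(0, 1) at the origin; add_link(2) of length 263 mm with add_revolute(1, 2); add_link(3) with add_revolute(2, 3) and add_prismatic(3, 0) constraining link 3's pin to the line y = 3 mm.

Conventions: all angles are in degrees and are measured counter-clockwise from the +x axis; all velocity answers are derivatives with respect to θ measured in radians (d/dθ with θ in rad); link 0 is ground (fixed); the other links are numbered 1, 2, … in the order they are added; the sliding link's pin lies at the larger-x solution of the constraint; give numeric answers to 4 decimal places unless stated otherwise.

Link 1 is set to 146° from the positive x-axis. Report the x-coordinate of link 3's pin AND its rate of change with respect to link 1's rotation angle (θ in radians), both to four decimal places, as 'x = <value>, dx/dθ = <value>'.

geometry: r = 22 mm, L = 263 mm, e = 3 mm
crank pin P = (r cos θ, r sin θ) = (-18.238827, 12.302244)
h = r sin θ − e = 12.302244 − 3 = 9.302244
x = r cos θ + √(L² − h²) = -18.238827 + 262.835440 = 244.596613
dx/dθ = −r sin θ − h·r cos θ/√(L² − h²) (θ in radians; h = 9.302244) = -11.656737

x = 244.5966, dx/dθ = -11.6567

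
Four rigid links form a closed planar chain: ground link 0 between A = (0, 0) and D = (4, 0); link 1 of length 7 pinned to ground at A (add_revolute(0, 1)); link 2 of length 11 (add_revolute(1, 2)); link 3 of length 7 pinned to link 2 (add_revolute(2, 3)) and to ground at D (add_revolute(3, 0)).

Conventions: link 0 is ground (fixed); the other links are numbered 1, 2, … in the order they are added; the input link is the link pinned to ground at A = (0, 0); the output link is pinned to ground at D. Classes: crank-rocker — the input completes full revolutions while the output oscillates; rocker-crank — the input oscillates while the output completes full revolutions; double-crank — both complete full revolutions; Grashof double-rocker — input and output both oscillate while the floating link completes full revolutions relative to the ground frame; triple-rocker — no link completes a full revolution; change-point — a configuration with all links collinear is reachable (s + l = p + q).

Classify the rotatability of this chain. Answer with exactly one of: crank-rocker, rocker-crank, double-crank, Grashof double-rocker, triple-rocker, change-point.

lengths: ground=4, input=7, coupler=11, output=7
sorted: s=4 (shortest), l=11 (longest), p+q=14
s + l = 15 vs p + q = 14
s + l > p + q → non-Grashof → no link fully rotates → triple-rocker

triple-rocker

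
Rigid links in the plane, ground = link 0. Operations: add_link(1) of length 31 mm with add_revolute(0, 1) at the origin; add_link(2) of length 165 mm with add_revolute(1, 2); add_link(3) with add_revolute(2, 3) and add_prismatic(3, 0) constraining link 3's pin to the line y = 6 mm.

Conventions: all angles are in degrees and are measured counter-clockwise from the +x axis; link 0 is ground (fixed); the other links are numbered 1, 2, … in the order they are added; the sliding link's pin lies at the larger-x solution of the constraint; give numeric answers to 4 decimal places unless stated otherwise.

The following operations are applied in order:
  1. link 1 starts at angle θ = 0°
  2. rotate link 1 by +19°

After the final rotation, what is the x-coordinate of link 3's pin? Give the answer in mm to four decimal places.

geometry: r = 31 mm, L = 165 mm, e = 6 mm; θ starts at 0°
rotate link 1 by +19°: θ ← 0° +19° = 19°
crank pin P = (r cos θ, r sin θ) = (29.311076, 10.092613)
h = r sin θ − e = 10.092613 − 6 = 4.092613
x = r cos θ + √(L² − h²) = 29.311076 + 164.949236 = 194.260312

194.2603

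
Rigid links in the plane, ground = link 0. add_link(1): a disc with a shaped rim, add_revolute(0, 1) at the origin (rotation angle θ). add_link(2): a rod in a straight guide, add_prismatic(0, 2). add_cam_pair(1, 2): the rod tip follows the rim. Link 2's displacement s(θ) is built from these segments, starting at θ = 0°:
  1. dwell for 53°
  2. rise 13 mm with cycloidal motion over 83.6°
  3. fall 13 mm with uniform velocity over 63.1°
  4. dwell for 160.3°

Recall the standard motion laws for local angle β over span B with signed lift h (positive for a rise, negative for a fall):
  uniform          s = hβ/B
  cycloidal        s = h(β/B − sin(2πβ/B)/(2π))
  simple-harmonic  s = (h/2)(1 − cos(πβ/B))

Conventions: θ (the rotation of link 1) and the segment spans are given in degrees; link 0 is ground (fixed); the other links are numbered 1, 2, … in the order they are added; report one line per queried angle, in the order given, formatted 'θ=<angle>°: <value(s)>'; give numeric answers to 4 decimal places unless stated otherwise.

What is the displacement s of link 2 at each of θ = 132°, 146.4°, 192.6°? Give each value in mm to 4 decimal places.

segment 1 (0° to 53°, dwell): s unchanged at 0.0000
θ = 132° falls in segment 2 (53° to 136.6°, cycloidal, h = 13): β = 132 − 53 = 79°, B = 83.6°; Δs = 13·(0.9450 − sin(2π·0.9450)/(2π)) = 12.9858; s = 0.0000 + 12.9858 = 12.9858
segment 2 (53° to 136.6°, cycloidal, h = 13) is passed completely: s = 0.0000 + (13) = 13.0000
θ = 146.4° falls in segment 3 (136.6° to 199.7°, uniform, h = -13): β = 146.4 − 136.6 = 9.8°, B = 63.1°; Δs = -13·9.8/63.1 = -2.0190; s = 13.0000 − 2.0190 = 10.9810
θ = 192.6° falls in segment 3 (136.6° to 199.7°, uniform, h = -13): β = 192.6 − 136.6 = 56°, B = 63.1°; Δs = -13·56/63.1 = -11.5372; s = 13.0000 − 11.5372 = 1.4628

θ=132°: 12.9858
θ=146.4°: 10.9810
θ=192.6°: 1.4628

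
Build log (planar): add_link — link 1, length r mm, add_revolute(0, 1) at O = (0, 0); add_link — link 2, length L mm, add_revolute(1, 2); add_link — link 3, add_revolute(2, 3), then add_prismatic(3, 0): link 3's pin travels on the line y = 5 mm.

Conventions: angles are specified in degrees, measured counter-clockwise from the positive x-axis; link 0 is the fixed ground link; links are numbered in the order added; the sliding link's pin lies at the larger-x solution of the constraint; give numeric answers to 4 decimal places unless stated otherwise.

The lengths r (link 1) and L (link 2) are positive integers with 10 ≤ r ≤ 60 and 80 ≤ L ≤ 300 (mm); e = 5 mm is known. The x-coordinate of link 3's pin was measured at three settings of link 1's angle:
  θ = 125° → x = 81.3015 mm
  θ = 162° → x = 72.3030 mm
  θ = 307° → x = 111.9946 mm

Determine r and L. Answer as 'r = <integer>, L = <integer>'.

constraint per measurement: (x − r cos θ)² + (r sin θ − e)² = L²
subtracting the θ₁ and θ₂ equations cancels the r² and L² terms:
r = (x₁² − x₂²) / (2[(x₁cos θ₁ + e sin θ₁) − (x₂cos θ₂ + e sin θ₂)]) = 28.0000 → r = 28
L² = (x₁ − r cos θ₁)² + (r sin θ₁ − e)² = 9800.9983 → L = 99.0000 → L = 99
check at θ₃=307°: x = 111.9946 (printed 111.9946) ✓

r = 28, L = 99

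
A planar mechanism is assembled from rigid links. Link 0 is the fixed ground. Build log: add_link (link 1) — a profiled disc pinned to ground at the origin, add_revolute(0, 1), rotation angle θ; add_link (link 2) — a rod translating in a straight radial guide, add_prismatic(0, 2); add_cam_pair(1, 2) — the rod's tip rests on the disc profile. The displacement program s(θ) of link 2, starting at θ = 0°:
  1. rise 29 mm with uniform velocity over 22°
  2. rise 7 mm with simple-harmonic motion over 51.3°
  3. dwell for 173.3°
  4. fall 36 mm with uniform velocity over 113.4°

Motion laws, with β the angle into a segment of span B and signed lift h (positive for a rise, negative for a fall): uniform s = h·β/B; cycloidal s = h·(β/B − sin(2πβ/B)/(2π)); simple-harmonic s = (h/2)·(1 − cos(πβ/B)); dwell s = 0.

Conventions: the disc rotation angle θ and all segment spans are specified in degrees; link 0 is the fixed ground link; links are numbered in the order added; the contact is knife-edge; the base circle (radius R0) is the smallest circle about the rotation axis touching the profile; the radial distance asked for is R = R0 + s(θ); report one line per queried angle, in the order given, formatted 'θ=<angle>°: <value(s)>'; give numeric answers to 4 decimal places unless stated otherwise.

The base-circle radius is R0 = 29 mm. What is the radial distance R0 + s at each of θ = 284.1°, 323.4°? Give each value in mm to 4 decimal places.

seg 1 [0°–22°] uniform, h=29: full span → s += 29 → s = 29.0000
seg 2 [22°–73.3°] simple-harmonic, h=7: full span → s += 7 → s = 36.0000
seg 3 [73.3°–246.6°] dwell: s stays 36.0000
seg 4 [246.6°–360°] uniform, h=-36: θ=284.1° here. β=37.5, B=113.4. -36·37.5/113.4 = -11.9048 → s = 24.0952
seg 4 [246.6°–360°] uniform, h=-36: θ=323.4° here. β=76.8, B=113.4. -36·76.8/113.4 = -24.3810 → s = 11.6190
θ=284.1°: R = R0 + s = 29 + 24.0952 = 53.0952
θ=323.4°: R = R0 + s = 29 + 11.6190 = 40.6190

θ=284.1°: 53.0952
θ=323.4°: 40.6190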